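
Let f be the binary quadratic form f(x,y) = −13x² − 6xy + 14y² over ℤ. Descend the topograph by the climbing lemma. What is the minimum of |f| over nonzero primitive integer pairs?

descent: ρ → (14,6,-13)  [lands on river]
river: ρ → (-13,20,7)
river: ρ → (7,22,-10)
river: ρ → (-10,18,11)
river: ρ → (11,26,-2)
river: ρ → (-2,26,11)
river: ρ → (11,18,-10)
river: ρ → (-10,22,7)
river: ρ → (7,20,-13)
river: ρ → (-13,6,14)
river: ρ → (14,22,-5)
river: ρ → (-5,18,22)
river: ρ → (22,26,-1)
river: ρ → (-1,26,22)
river: ρ → (22,18,-5)
river: ρ → (-5,22,14)
closes: descent 1, river 16
min |a| on river = 1

1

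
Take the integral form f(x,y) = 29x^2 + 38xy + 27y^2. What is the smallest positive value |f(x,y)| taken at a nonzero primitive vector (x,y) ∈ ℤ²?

translate: b→-20 (≡38 mod 58), so (29,38,27)→(29,-20,18)
flip: (29,-20,18)→(18,20,29)
translate: b→-16 (≡20 mod 36), so (18,20,29)→(18,-16,27)
reduced (well bottom): (18,-16,27) with a≤c, −a<b≤a
well minimum = a = 18

18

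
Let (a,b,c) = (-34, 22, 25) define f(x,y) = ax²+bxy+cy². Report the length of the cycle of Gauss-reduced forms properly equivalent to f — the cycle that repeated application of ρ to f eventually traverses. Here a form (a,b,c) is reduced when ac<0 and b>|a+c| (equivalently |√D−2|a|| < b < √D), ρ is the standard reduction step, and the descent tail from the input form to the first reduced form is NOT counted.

D = 3884, ⌊√D⌋ = 62
river: ρ → (25,28,-31)
river: ρ → (-31,34,22)
river: ρ → (22,54,-11)
river: ρ → (-11,56,17)
river: ρ → (17,46,-26)
river: ρ → (-26,58,5)
river: ρ → (5,62,-2)
river: ρ → (-2,62,5)
river: ρ → (5,58,-26)
river: ρ → (-26,46,17)
river: ρ → (17,56,-11)
river: ρ → (-11,54,22)
river: ρ → (22,34,-31)
river: ρ → (-31,28,25)
river: ρ → (25,22,-34)
river: ρ → (-34,46,13)
river: ρ → (13,58,-10)
river: ρ → (-10,62,1)
river: ρ → (1,62,-10)
river: ρ → (-10,58,13)
river: ρ → (13,46,-34)
river: ρ → (-34,22,25)
ρ-cycle length = 22 (tail of 0 descent steps not counted)

22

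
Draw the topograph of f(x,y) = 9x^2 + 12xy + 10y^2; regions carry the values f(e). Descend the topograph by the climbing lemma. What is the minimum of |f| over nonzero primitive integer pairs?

translate: b→-6 (≡12 mod 18), so (9,12,10)→(9,-6,7)
flip: (9,-6,7)→(7,6,9)
reduced (well bottom): (7,6,9) with a≤c, −a<b≤a
well minimum = a = 7

7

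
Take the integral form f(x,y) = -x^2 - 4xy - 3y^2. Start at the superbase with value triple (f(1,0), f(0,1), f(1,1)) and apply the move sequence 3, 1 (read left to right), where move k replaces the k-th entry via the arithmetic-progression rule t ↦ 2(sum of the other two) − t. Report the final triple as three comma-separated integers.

start (-1,-3,-8) = (f(1,0),f(0,1),f(1,1))
replace slot 3: 2·((-1)+(-3)) − (-8) = 0 → (-1,-3,0)
replace slot 1: 2·((-3)+0) − (-1) = -5 → (-5,-3,0)

-5,-3,0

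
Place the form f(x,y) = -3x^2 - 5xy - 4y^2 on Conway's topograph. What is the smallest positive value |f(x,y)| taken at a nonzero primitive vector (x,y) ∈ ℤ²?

translate: b→-1 (≡5 mod 6), so (3,5,4)→(3,-1,2)
flip: (3,-1,2)→(2,1,3)
reduced (well bottom): (2,1,3) with a≤c, −a<b≤a
well minimum |f| = |-2| = 2 (negative-definite)

2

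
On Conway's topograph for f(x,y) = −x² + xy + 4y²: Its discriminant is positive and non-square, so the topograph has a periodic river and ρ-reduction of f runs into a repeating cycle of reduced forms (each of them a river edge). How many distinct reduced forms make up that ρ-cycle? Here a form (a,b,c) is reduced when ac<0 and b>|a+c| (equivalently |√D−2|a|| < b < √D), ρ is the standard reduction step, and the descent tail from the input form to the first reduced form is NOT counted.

D = 17, ⌊√D⌋ = 4
descent: ρ → (4,-1,-1)
descent: ρ → (-1,3,2)  [lands on river]
river: ρ → (2,1,-2)
river: ρ → (-2,3,1)
river: ρ → (1,3,-2)
river: ρ → (-2,1,2)
river: ρ → (2,3,-1)
ρ-cycle length = 6 (tail of 2 descent steps not counted)

6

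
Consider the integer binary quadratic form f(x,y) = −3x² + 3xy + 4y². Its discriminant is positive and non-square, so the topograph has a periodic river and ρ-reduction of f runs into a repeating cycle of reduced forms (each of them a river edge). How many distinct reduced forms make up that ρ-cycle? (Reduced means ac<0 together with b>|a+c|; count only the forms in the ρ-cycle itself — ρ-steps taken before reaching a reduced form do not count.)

D = 57, ⌊√D⌋ = 7
river: ρ → (4,5,-2)
river: ρ → (-2,7,1)
river: ρ → (1,7,-2)
river: ρ → (-2,5,4)
river: ρ → (4,3,-3)
river: ρ → (-3,3,4)
ρ-cycle length = 6 (tail of 0 descent steps not counted)

6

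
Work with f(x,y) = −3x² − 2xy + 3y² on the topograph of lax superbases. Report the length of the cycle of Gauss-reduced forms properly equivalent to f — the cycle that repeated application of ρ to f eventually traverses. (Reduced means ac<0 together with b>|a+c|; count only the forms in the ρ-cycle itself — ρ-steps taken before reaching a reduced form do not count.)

D = 40, ⌊√D⌋ = 6
descent: ρ → (3,2,-3)  [lands on river]
river: ρ → (-3,4,2)
river: ρ → (2,4,-3)
river: ρ → (-3,2,3)
river: ρ → (3,4,-2)
river: ρ → (-2,4,3)
ρ-cycle length = 6 (tail of 1 descent step not counted)

6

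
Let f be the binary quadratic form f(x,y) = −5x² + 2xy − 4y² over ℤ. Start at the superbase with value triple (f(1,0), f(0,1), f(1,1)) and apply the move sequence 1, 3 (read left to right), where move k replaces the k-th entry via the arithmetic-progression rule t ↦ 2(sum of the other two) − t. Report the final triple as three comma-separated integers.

start (-5,-4,-7) = (f(1,0),f(0,1),f(1,1))
replace slot 1: 2·((-4)+(-7)) − (-5) = -17 → (-17,-4,-7)
replace slot 3: 2·((-17)+(-4)) − (-7) = -35 → (-17,-4,-35)

-17,-4,-35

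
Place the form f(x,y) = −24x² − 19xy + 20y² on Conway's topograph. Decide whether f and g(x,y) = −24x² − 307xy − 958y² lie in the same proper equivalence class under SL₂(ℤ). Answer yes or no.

D₁ = 2281, D₂ = 2281
river cycle of f (length 138): (20, 19, -24), (-24, 29, 15), (15, 31, -22), (-22, 13, 24), (24, 35, -11), (-11, 31, 30), (30, 29, -12), (-12, 43, 9), (9, 47, -2), (-2, 45, 32), … (128 more)
river cycle of g (length 138): (-24, 29, 15), (15, 31, -22), (-22, 13, 24), (24, 35, -11), (-11, 31, 30), (30, 29, -12), (-12, 43, 9), (9, 47, -2), (-2, 45, 32), (32, 19, -15), … (128 more)
cycles coincide ⇒ equivalent

yes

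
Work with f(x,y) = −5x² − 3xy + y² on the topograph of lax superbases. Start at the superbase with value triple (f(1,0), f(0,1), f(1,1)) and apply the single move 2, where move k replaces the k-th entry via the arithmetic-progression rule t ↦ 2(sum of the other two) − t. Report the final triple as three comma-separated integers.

start (-5,1,-7) = (f(1,0),f(0,1),f(1,1))
replace slot 2: 2·((-5)+(-7)) − 1 = -25 → (-5,-25,-7)

-5,-25,-7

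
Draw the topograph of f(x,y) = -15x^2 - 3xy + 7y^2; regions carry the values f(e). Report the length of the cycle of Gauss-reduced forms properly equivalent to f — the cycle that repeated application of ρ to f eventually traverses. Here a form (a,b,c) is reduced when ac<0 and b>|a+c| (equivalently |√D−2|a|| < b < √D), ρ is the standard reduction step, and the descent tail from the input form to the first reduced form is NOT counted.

D = 429, ⌊√D⌋ = 20
descent: ρ → (7,17,-5)  [lands on river]
river: ρ → (-5,13,13)
river: ρ → (13,13,-5)
river: ρ → (-5,17,7)
river: ρ → (7,11,-11)
river: ρ → (-11,11,7)
ρ-cycle length = 6 (tail of 1 descent step not counted)

6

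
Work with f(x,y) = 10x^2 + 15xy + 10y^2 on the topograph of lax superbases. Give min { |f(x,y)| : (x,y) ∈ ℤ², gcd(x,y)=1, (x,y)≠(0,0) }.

translate: b→-5 (≡15 mod 20), so (10,15,10)→(10,-5,5)
flip: (10,-5,5)→(5,5,10)
reduced (well bottom): (5,5,10) with a≤c, −a<b≤a
well minimum = a = 5

5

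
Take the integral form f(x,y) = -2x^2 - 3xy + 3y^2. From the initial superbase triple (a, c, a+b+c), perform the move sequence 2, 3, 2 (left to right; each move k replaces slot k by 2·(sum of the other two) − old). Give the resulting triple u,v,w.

start (-2,3,-2) = (f(1,0),f(0,1),f(1,1))
replace slot 2: 2·((-2)+(-2)) − 3 = -11 → (-2,-11,-2)
replace slot 3: 2·((-2)+(-11)) − (-2) = -24 → (-2,-11,-24)
replace slot 2: 2·((-2)+(-24)) − (-11) = -41 → (-2,-41,-24)

-2,-41,-24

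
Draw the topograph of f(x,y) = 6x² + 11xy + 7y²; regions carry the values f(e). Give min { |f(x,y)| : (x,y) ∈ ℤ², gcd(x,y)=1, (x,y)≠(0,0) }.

translate: b→-1 (≡11 mod 12), so (6,11,7)→(6,-1,2)
flip: (6,-1,2)→(2,1,6)
reduced (well bottom): (2,1,6) with a≤c, −a<b≤a
well minimum = a = 2

2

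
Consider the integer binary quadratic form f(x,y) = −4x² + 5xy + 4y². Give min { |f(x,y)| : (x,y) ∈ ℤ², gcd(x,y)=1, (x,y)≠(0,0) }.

river: ρ → (4,3,-5)
river: ρ → (-5,7,2)
river: ρ → (2,9,-1)
river: ρ → (-1,9,2)
river: ρ → (2,7,-5)
river: ρ → (-5,3,4)
river: ρ → (4,5,-4)
river: ρ → (-4,3,5)
river: ρ → (5,7,-2)
river: ρ → (-2,9,1)
river: ρ → (1,9,-2)
river: ρ → (-2,7,5)
river: ρ → (5,3,-4)
river: ρ → (-4,5,4)
closes: descent 0, river 14
min |a| on river = 1

1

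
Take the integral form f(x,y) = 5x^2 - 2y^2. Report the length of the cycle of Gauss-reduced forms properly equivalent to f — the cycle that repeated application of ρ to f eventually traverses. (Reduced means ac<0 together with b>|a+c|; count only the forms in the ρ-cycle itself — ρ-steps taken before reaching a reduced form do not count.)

D = 40, ⌊√D⌋ = 6
descent: ρ → (-2,4,3)  [lands on river]
river: ρ → (3,2,-3)
river: ρ → (-3,4,2)
river: ρ → (2,4,-3)
river: ρ → (-3,2,3)
river: ρ → (3,4,-2)
ρ-cycle length = 6 (tail of 1 descent step not counted)

6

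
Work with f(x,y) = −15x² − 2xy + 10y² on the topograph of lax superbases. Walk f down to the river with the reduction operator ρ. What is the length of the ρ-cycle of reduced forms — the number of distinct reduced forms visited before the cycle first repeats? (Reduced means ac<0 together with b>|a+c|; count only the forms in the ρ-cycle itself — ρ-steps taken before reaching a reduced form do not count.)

D = 604, ⌊√D⌋ = 24
descent: ρ → (10,22,-3)  [lands on river]
river: ρ → (-3,20,17)
river: ρ → (17,14,-6)
river: ρ → (-6,22,5)
river: ρ → (5,18,-14)
river: ρ → (-14,10,9)
river: ρ → (9,8,-15)
river: ρ → (-15,22,2)
river: ρ → (2,22,-15)
river: ρ → (-15,8,9)
river: ρ → (9,10,-14)
river: ρ → (-14,18,5)
river: ρ → (5,22,-6)
river: ρ → (-6,14,17)
river: ρ → (17,20,-3)
river: ρ → (-3,22,10)
river: ρ → (10,18,-7)
river: ρ → (-7,24,1)
river: ρ → (1,24,-7)
river: ρ → (-7,18,10)
ρ-cycle length = 20 (tail of 1 descent step not counted)

20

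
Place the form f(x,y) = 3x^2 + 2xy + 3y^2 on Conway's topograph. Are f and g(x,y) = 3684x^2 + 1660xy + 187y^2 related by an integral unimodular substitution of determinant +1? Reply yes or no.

D₁ = -32, D₂ = -32
f: reduced (well bottom): (3,2,3) with a≤c, −a<b≤a
g: flip: (3684,1660,187)→(187,-1660,3684)
g: translate: b→-164 (≡-1660 mod 374), so (187,-1660,3684)→(187,-164,36)
g: flip: (187,-164,36)→(36,164,187)
g: translate: b→20 (≡164 mod 72), so (36,164,187)→(36,20,3)
g: flip: (36,20,3)→(3,-20,36)
g: translate: b→-2 (≡-20 mod 6), so (3,-20,36)→(3,-2,3)
g: flip: (3,-2,3)→(3,2,3)
g: reduced (well bottom): (3,2,3) with a≤c, −a<b≤a
reduced forms (3, 2, 3) vs (3, 2, 3) ⇒ equivalent

yes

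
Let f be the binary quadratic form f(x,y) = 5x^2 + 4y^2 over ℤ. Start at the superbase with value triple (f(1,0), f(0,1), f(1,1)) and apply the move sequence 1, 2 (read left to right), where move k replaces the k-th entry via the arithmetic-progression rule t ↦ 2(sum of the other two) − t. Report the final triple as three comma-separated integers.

start (5,4,9) = (f(1,0),f(0,1),f(1,1))
replace slot 1: 2·(4+9) − 5 = 21 → (21,4,9)
replace slot 2: 2·(21+9) − 4 = 56 → (21,56,9)

21,56,9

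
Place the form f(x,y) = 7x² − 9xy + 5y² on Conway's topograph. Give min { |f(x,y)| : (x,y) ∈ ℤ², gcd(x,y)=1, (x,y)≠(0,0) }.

translate: b→5 (≡-9 mod 14), so (7,-9,5)→(7,5,3)
flip: (7,5,3)→(3,-5,7)
translate: b→1 (≡-5 mod 6), so (3,-5,7)→(3,1,5)
reduced (well bottom): (3,1,5) with a≤c, −a<b≤a
well minimum = a = 3

3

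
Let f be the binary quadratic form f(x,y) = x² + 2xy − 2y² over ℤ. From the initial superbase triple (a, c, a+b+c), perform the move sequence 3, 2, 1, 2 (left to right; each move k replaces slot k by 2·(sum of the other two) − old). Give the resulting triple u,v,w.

start (1,-2,1) = (f(1,0),f(0,1),f(1,1))
replace slot 3: 2·(1+(-2)) − 1 = -3 → (1,-2,-3)
replace slot 2: 2·(1+(-3)) − (-2) = -2 → (1,-2,-3)
replace slot 1: 2·((-2)+(-3)) − 1 = -11 → (-11,-2,-3)
replace slot 2: 2·((-11)+(-3)) − (-2) = -26 → (-11,-26,-3)

-11,-26,-3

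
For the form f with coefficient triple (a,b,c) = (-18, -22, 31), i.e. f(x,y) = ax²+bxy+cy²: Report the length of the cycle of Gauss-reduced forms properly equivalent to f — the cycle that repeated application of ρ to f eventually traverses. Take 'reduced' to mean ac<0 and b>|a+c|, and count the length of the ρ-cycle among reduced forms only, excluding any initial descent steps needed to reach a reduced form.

D = 2716, ⌊√D⌋ = 52
descent: ρ → (31,22,-18)  [lands on river]
river: ρ → (-18,50,3)
river: ρ → (3,52,-1)
river: ρ → (-1,52,3)
river: ρ → (3,50,-18)
river: ρ → (-18,22,31)
river: ρ → (31,40,-9)
river: ρ → (-9,50,6)
river: ρ → (6,46,-25)
river: ρ → (-25,4,27)
river: ρ → (27,50,-2)
river: ρ → (-2,50,27)
river: ρ → (27,4,-25)
river: ρ → (-25,46,6)
river: ρ → (6,50,-9)
river: ρ → (-9,40,31)
ρ-cycle length = 16 (tail of 1 descent step not counted)

16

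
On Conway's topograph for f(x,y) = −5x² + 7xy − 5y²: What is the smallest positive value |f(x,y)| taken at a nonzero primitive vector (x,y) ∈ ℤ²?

translate: b→3 (≡-7 mod 10), so (5,-7,5)→(5,3,3)
flip: (5,3,3)→(3,-3,5)
translate: b→3 (≡-3 mod 6), so (3,-3,5)→(3,3,5)
reduced (well bottom): (3,3,5) with a≤c, −a<b≤a
well minimum |f| = |-3| = 3 (negative-definite)

3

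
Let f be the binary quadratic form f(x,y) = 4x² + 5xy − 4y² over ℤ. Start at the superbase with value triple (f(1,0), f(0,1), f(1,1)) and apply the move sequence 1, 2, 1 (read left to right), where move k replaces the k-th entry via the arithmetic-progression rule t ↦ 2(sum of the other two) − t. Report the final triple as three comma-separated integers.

start (4,-4,5) = (f(1,0),f(0,1),f(1,1))
replace slot 1: 2·((-4)+5) − 4 = -2 → (-2,-4,5)
replace slot 2: 2·((-2)+5) − (-4) = 10 → (-2,10,5)
replace slot 1: 2·(10+5) − (-2) = 32 → (32,10,5)

32,10,5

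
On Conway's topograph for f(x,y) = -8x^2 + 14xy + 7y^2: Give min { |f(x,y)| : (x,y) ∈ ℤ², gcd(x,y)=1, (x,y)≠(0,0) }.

river: ρ → (7,14,-8)
river: ρ → (-8,18,3)
river: ρ → (3,18,-8)
river: ρ → (-8,14,7)
closes: descent 0, river 4
min |a| on river = 3

3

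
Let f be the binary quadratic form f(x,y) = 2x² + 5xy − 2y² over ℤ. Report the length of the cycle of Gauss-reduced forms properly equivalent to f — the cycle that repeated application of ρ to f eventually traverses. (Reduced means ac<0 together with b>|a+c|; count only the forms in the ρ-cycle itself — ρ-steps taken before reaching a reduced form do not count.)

D = 41, ⌊√D⌋ = 6
river: ρ → (-2,3,4)
river: ρ → (4,5,-1)
river: ρ → (-1,5,4)
river: ρ → (4,3,-2)
river: ρ → (-2,5,2)
river: ρ → (2,3,-4)
river: ρ → (-4,5,1)
river: ρ → (1,5,-4)
river: ρ → (-4,3,2)
river: ρ → (2,5,-2)
ρ-cycle length = 10 (tail of 0 descent steps not counted)

10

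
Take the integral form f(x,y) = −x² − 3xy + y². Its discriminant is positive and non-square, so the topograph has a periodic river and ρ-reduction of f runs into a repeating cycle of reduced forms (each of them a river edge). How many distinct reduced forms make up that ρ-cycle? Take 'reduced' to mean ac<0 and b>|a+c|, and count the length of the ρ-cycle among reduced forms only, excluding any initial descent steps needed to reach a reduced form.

D = 13, ⌊√D⌋ = 3
descent: ρ → (1,3,-1)  [lands on river]
river: ρ → (-1,3,1)
ρ-cycle length = 2 (tail of 1 descent step not counted)

2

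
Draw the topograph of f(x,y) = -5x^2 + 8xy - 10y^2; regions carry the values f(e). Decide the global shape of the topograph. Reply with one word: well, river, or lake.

D = b²−4ac = 8² − 4·(-5)·(-10) = -136
D < 0 ⇒ definite ⇒ every region one sign ⇒ single well

well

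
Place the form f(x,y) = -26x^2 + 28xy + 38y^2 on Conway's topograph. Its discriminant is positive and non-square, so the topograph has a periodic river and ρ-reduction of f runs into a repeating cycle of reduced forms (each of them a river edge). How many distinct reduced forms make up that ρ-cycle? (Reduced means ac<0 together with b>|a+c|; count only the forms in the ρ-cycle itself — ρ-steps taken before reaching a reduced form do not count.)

D = 4736, ⌊√D⌋ = 68
river: ρ → (38,48,-16)
river: ρ → (-16,48,38)
river: ρ → (38,28,-26)
river: ρ → (-26,24,40)
river: ρ → (40,56,-10)
river: ρ → (-10,64,16)
river: ρ → (16,64,-10)
river: ρ → (-10,56,40)
river: ρ → (40,24,-26)
river: ρ → (-26,28,38)
ρ-cycle length = 10 (tail of 0 descent steps not counted)

10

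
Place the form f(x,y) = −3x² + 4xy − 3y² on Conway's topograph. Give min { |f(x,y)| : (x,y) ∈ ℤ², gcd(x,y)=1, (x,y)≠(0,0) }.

translate: b→2 (≡-4 mod 6), so (3,-4,3)→(3,2,2)
flip: (3,2,2)→(2,-2,3)
translate: b→2 (≡-2 mod 4), so (2,-2,3)→(2,2,3)
reduced (well bottom): (2,2,3) with a≤c, −a<b≤a
well minimum |f| = |-2| = 2 (negative-definite)

2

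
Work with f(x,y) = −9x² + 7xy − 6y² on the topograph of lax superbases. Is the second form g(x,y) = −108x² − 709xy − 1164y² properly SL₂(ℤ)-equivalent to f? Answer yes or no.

D₁ = -167, D₂ = -167
f is negative-definite; reduce −f:
−f: flip: (9,-7,6)→(6,7,9)
−f: translate: b→-5 (≡7 mod 12), so (6,7,9)→(6,-5,8)
−f: reduced (well bottom): (6,-5,8) with a≤c, −a<b≤a
flip sign back: reduced form of f is (-6,5,-8)
g is negative-definite; reduce −g:
−g: translate: b→61 (≡709 mod 216), so (108,709,1164)→(108,61,9)
−g: flip: (108,61,9)→(9,-61,108)
−g: translate: b→-7 (≡-61 mod 18), so (9,-61,108)→(9,-7,6)
−g: flip: (9,-7,6)→(6,7,9)
−g: translate: b→-5 (≡7 mod 12), so (6,7,9)→(6,-5,8)
−g: reduced (well bottom): (6,-5,8) with a≤c, −a<b≤a
flip sign back: reduced form of g is (-6,5,-8)
reduced forms (-6, 5, -8) vs (-6, 5, -8) ⇒ equivalent

yes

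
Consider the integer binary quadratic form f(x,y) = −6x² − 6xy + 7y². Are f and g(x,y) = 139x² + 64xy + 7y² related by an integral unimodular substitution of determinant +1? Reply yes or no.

D₁ = 204, D₂ = 204
river cycle of f (length 6): (7, 6, -6), (-6, 6, 7), (7, 8, -5), (-5, 12, 3), (3, 12, -5), (-5, 8, 7)
river cycle of g (length 6): (7, 6, -6), (-6, 6, 7), (7, 8, -5), (-5, 12, 3), (3, 12, -5), (-5, 8, 7)
cycles coincide ⇒ equivalent

yes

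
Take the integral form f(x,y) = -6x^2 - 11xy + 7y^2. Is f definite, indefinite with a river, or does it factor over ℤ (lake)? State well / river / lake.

D = b²−4ac = (-11)² − 4·(-6)·7 = 289
D = 17² is a perfect square ⇒ form factors over ℤ ⇒ lakes

lake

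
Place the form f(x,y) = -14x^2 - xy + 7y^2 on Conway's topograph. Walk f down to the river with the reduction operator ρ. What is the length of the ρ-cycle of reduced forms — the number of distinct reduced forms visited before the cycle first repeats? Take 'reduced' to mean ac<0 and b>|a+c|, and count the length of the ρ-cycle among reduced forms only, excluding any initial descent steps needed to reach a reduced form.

D = 393, ⌊√D⌋ = 19
descent: ρ → (7,15,-6)  [lands on river]
river: ρ → (-6,9,13)
river: ρ → (13,17,-2)
river: ρ → (-2,19,4)
river: ρ → (4,13,-14)
river: ρ → (-14,15,3)
river: ρ → (3,15,-14)
river: ρ → (-14,13,4)
river: ρ → (4,19,-2)
river: ρ → (-2,17,13)
river: ρ → (13,9,-6)
river: ρ → (-6,15,7)
river: ρ → (7,13,-8)
river: ρ → (-8,19,1)
river: ρ → (1,19,-8)
river: ρ → (-8,13,7)
ρ-cycle length = 16 (tail of 1 descent step not counted)

16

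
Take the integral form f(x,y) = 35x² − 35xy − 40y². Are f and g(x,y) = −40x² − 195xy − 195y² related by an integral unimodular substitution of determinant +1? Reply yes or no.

D₁ = 6825, D₂ = 6825
river cycle of f (length 8): (-40, 35, 35), (35, 35, -40), (-40, 45, 30), (30, 75, -10), (-10, 65, 65), (65, 65, -10), (-10, 75, 30), (30, 45, -40)
river cycle of g (length 8): (-40, 45, 30), (30, 75, -10), (-10, 65, 65), (65, 65, -10), (-10, 75, 30), (30, 45, -40), (-40, 35, 35), (35, 35, -40)
cycles coincide ⇒ equivalent

yes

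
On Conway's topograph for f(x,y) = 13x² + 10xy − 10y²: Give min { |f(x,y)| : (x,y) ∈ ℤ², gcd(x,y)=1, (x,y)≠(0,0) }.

river: ρ → (-10,10,13)
river: ρ → (13,16,-7)
river: ρ → (-7,12,17)
river: ρ → (17,22,-2)
river: ρ → (-2,22,17)
river: ρ → (17,12,-7)
river: ρ → (-7,16,13)
river: ρ → (13,10,-10)
closes: descent 0, river 8
min |a| on river = 2

2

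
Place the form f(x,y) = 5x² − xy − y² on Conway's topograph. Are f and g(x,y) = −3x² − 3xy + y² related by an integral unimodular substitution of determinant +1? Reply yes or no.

D₁ = 21, D₂ = 21
river cycle of f (length 2): (-1, 3, 3), (3, 3, -1)
river cycle of g (length 2): (1, 3, -3), (-3, 3, 1)
cycles differ ⇒ inequivalent

no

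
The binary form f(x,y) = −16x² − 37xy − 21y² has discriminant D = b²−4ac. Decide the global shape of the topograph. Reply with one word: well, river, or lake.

D = b²−4ac = (-37)² − 4·(-16)·(-21) = 25
D = 5² is a perfect square ⇒ form factors over ℤ ⇒ lakes

lake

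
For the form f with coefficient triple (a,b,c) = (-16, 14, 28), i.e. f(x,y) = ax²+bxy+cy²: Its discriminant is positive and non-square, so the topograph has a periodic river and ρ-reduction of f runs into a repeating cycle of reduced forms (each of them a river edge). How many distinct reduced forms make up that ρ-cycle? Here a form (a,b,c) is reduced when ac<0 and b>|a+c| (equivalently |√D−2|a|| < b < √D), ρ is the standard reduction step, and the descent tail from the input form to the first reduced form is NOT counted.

D = 1988, ⌊√D⌋ = 44
river: ρ → (28,42,-2)
river: ρ → (-2,42,28)
river: ρ → (28,14,-16)
river: ρ → (-16,18,26)
river: ρ → (26,34,-8)
river: ρ → (-8,30,34)
river: ρ → (34,38,-4)
river: ρ → (-4,42,14)
river: ρ → (14,42,-4)
river: ρ → (-4,38,34)
river: ρ → (34,30,-8)
river: ρ → (-8,34,26)
river: ρ → (26,18,-16)
river: ρ → (-16,14,28)
ρ-cycle length = 14 (tail of 0 descent steps not counted)

14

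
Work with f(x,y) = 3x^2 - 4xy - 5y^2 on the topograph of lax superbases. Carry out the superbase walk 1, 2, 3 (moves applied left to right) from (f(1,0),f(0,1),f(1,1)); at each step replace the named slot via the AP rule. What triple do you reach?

start (3,-5,-6) = (f(1,0),f(0,1),f(1,1))
replace slot 1: 2·((-5)+(-6)) − 3 = -25 → (-25,-5,-6)
replace slot 2: 2·((-25)+(-6)) − (-5) = -57 → (-25,-57,-6)
replace slot 3: 2·((-25)+(-57)) − (-6) = -158 → (-25,-57,-158)

-25,-57,-158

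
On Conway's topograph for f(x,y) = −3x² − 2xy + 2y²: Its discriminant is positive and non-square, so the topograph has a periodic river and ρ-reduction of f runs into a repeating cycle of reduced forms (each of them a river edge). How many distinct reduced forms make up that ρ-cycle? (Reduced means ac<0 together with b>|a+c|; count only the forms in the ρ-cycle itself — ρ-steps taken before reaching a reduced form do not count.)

D = 28, ⌊√D⌋ = 5
descent: ρ → (2,2,-3)  [lands on river]
river: ρ → (-3,4,1)
river: ρ → (1,4,-3)
river: ρ → (-3,2,2)
ρ-cycle length = 4 (tail of 1 descent step not counted)

4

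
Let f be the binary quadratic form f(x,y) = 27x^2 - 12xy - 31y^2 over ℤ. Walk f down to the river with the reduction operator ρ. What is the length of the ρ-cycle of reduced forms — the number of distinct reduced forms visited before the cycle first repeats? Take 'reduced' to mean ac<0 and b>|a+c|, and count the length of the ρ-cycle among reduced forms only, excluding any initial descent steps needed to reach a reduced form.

D = 3492, ⌊√D⌋ = 59
descent: ρ → (-31,12,27)  [lands on river]
river: ρ → (27,42,-16)
river: ρ → (-16,54,9)
river: ρ → (9,54,-16)
river: ρ → (-16,42,27)
river: ρ → (27,12,-31)
river: ρ → (-31,50,8)
river: ρ → (8,46,-43)
river: ρ → (-43,40,11)
river: ρ → (11,48,-27)
river: ρ → (-27,6,32)
river: ρ → (32,58,-1)
river: ρ → (-1,58,32)
river: ρ → (32,6,-27)
river: ρ → (-27,48,11)
river: ρ → (11,40,-43)
river: ρ → (-43,46,8)
river: ρ → (8,50,-31)
ρ-cycle length = 18 (tail of 1 descent step not counted)

18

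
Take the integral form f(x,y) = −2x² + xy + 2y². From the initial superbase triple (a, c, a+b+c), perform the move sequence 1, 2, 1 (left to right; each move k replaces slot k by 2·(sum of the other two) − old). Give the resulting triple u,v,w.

start (-2,2,1) = (f(1,0),f(0,1),f(1,1))
replace slot 1: 2·(2+1) − (-2) = 8 → (8,2,1)
replace slot 2: 2·(8+1) − 2 = 16 → (8,16,1)
replace slot 1: 2·(16+1) − 8 = 26 → (26,16,1)

26,16,1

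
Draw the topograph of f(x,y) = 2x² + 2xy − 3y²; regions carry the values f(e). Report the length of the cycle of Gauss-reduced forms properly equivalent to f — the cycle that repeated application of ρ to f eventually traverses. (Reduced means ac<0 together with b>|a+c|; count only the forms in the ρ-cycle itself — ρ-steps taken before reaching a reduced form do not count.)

D = 28, ⌊√D⌋ = 5
river: ρ → (-3,4,1)
river: ρ → (1,4,-3)
river: ρ → (-3,2,2)
river: ρ → (2,2,-3)
ρ-cycle length = 4 (tail of 0 descent steps not counted)

4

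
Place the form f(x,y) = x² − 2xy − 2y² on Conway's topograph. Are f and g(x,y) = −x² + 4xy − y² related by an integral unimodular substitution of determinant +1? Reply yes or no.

D₁ = 12, D₂ = 12
river cycle of f (length 2): (-2, 2, 1), (1, 2, -2)
river cycle of g (length 2): (-1, 2, 2), (2, 2, -1)
cycles differ ⇒ inequivalent

no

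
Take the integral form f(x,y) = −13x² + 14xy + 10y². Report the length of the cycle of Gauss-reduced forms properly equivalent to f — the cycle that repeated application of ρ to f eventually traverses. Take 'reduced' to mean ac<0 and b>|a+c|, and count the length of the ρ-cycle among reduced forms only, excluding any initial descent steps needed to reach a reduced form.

D = 716, ⌊√D⌋ = 26
river: ρ → (10,26,-1)
river: ρ → (-1,26,10)
river: ρ → (10,14,-13)
river: ρ → (-13,12,11)
river: ρ → (11,10,-14)
river: ρ → (-14,18,7)
river: ρ → (7,24,-5)
river: ρ → (-5,26,2)
river: ρ → (2,26,-5)
river: ρ → (-5,24,7)
river: ρ → (7,18,-14)
river: ρ → (-14,10,11)
river: ρ → (11,12,-13)
river: ρ → (-13,14,10)
ρ-cycle length = 14 (tail of 0 descent steps not counted)

14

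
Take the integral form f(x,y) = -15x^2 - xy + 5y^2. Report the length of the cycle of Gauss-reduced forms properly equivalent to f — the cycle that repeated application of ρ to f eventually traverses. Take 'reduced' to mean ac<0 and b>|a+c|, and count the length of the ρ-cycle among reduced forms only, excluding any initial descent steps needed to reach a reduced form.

D = 301, ⌊√D⌋ = 17
descent: ρ → (5,11,-9)  [lands on river]
river: ρ → (-9,7,7)
river: ρ → (7,7,-9)
river: ρ → (-9,11,5)
river: ρ → (5,9,-11)
river: ρ → (-11,13,3)
river: ρ → (3,17,-1)
river: ρ → (-1,17,3)
river: ρ → (3,13,-11)
river: ρ → (-11,9,5)
ρ-cycle length = 10 (tail of 1 descent step not counted)

10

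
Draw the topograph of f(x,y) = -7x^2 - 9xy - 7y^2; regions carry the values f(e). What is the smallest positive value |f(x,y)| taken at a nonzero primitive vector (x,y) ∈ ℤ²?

translate: b→-5 (≡9 mod 14), so (7,9,7)→(7,-5,5)
flip: (7,-5,5)→(5,5,7)
reduced (well bottom): (5,5,7) with a≤c, −a<b≤a
well minimum |f| = |-5| = 5 (negative-definite)

5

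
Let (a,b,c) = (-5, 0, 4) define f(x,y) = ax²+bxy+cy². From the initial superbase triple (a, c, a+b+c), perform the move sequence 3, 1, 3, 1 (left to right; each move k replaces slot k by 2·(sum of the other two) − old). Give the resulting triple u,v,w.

start (-5,4,-1) = (f(1,0),f(0,1),f(1,1))
replace slot 3: 2·((-5)+4) − (-1) = -1 → (-5,4,-1)
replace slot 1: 2·(4+(-1)) − (-5) = 11 → (11,4,-1)
replace slot 3: 2·(11+4) − (-1) = 31 → (11,4,31)
replace slot 1: 2·(4+31) − 11 = 59 → (59,4,31)

59,4,31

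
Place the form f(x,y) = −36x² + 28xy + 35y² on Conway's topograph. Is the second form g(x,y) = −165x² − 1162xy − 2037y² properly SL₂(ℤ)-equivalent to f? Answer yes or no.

D₁ = 5824, D₂ = 5824
river cycle of f (length 12): (35, 42, -29), (-29, 74, 3), (3, 76, -4), (-4, 76, 3), (3, 74, -29), (-29, 42, 35), (35, 28, -36), (-36, 44, 27), (27, 64, -16), (-16, 64, 27), … (2 more)
river cycle of g (length 12): (-29, 74, 3), (3, 76, -4), (-4, 76, 3), (3, 74, -29), (-29, 42, 35), (35, 28, -36), (-36, 44, 27), (27, 64, -16), (-16, 64, 27), (27, 44, -36), … (2 more)
cycles coincide ⇒ equivalent

yes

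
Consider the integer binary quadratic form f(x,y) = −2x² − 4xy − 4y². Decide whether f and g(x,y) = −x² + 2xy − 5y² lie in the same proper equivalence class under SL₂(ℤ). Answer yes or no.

D₁ = -16, D₂ = -16
f is negative-definite; reduce −f:
−f: translate: b→0 (≡4 mod 4), so (2,4,4)→(2,0,2)
−f: reduced (well bottom): (2,0,2) with a≤c, −a<b≤a
flip sign back: reduced form of f is (-2,0,-2)
g is negative-definite; reduce −g:
−g: translate: b→0 (≡-2 mod 2), so (1,-2,5)→(1,0,4)
−g: reduced (well bottom): (1,0,4) with a≤c, −a<b≤a
flip sign back: reduced form of g is (-1,0,-4)
reduced forms (-2, 0, -2) vs (-1, 0, -4) ⇒ inequivalent

no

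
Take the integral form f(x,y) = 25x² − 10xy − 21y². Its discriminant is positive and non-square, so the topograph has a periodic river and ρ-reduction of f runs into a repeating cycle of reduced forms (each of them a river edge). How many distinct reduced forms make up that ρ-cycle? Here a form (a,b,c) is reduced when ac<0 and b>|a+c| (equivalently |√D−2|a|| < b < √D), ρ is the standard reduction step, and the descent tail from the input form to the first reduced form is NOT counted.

D = 2200, ⌊√D⌋ = 46
descent: ρ → (-21,10,25)  [lands on river]
river: ρ → (25,40,-6)
river: ρ → (-6,44,11)
river: ρ → (11,44,-6)
river: ρ → (-6,40,25)
river: ρ → (25,10,-21)
river: ρ → (-21,32,14)
river: ρ → (14,24,-29)
river: ρ → (-29,34,9)
river: ρ → (9,38,-21)
river: ρ → (-21,46,1)
river: ρ → (1,46,-21)
river: ρ → (-21,38,9)
river: ρ → (9,34,-29)
river: ρ → (-29,24,14)
river: ρ → (14,32,-21)
ρ-cycle length = 16 (tail of 1 descent step not counted)

16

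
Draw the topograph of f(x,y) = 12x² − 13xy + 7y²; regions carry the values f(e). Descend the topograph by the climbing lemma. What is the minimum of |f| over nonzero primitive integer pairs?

translate: b→11 (≡-13 mod 24), so (12,-13,7)→(12,11,6)
flip: (12,11,6)→(6,-11,12)
translate: b→1 (≡-11 mod 12), so (6,-11,12)→(6,1,7)
reduced (well bottom): (6,1,7) with a≤c, −a<b≤a
well minimum = a = 6

6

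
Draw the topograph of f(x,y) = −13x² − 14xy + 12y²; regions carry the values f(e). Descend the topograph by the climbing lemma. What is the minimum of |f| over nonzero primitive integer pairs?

descent: ρ → (12,14,-13)  [lands on river]
river: ρ → (-13,12,13)
river: ρ → (13,14,-12)
river: ρ → (-12,10,15)
river: ρ → (15,20,-7)
river: ρ → (-7,22,12)
river: ρ → (12,26,-3)
river: ρ → (-3,28,3)
river: ρ → (3,26,-12)
river: ρ → (-12,22,7)
river: ρ → (7,20,-15)
river: ρ → (-15,10,12)
closes: descent 1, river 12
min |a| on river = 3

3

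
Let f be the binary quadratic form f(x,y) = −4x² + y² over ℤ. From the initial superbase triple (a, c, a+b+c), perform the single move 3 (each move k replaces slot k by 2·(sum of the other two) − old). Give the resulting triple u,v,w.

start (-4,1,-3) = (f(1,0),f(0,1),f(1,1))
replace slot 3: 2·((-4)+1) − (-3) = -3 → (-4,1,-3)

-4,1,-3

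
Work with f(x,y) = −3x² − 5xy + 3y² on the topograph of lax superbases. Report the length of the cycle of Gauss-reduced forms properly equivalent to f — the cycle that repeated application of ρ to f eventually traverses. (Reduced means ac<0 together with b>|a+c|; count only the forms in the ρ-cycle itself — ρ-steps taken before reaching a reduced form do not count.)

D = 61, ⌊√D⌋ = 7
descent: ρ → (3,5,-3)  [lands on river]
river: ρ → (-3,7,1)
river: ρ → (1,7,-3)
river: ρ → (-3,5,3)
river: ρ → (3,7,-1)
river: ρ → (-1,7,3)
ρ-cycle length = 6 (tail of 1 descent step not counted)

6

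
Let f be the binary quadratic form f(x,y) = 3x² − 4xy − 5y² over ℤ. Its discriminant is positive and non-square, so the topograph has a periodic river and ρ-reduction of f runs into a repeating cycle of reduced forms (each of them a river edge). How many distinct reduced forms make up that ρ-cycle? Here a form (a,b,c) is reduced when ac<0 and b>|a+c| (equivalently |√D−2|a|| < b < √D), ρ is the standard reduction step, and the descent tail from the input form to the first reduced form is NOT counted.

D = 76, ⌊√D⌋ = 8
descent: ρ → (-5,4,3)  [lands on river]
river: ρ → (3,8,-1)
river: ρ → (-1,8,3)
river: ρ → (3,4,-5)
river: ρ → (-5,6,2)
river: ρ → (2,6,-5)
ρ-cycle length = 6 (tail of 1 descent step not counted)

6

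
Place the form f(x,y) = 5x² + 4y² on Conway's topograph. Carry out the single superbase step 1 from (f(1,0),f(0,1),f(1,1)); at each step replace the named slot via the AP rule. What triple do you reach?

start (5,4,9) = (f(1,0),f(0,1),f(1,1))
replace slot 1: 2·(4+9) − 5 = 21 → (21,4,9)

21,4,9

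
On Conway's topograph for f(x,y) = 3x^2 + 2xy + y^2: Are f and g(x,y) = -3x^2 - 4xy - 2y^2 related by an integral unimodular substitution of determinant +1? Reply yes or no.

D₁ = -8, D₂ = -8
f: flip: (3,2,1)→(1,-2,3)
f: translate: b→0 (≡-2 mod 2), so (1,-2,3)→(1,0,2)
f: reduced (well bottom): (1,0,2) with a≤c, −a<b≤a
g is negative-definite; reduce −g:
−g: translate: b→-2 (≡4 mod 6), so (3,4,2)→(3,-2,1)
−g: flip: (3,-2,1)→(1,2,3)
−g: translate: b→0 (≡2 mod 2), so (1,2,3)→(1,0,2)
−g: reduced (well bottom): (1,0,2) with a≤c, −a<b≤a
flip sign back: reduced form of g is (-1,0,-2)
reduced forms (1, 0, 2) vs (-1, 0, -2) ⇒ inequivalent

no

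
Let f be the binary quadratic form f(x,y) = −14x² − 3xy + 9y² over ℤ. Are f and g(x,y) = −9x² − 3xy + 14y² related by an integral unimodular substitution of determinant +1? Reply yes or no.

D₁ = 513, D₂ = 513
river cycle of f (length 16): (9, 21, -2), (-2, 19, 19), (19, 19, -2), (-2, 21, 9), (9, 15, -8), (-8, 17, 7), (7, 11, -14), (-14, 17, 4), (4, 15, -18), (-18, 21, 1), … (6 more)
river cycle of g (length 16): (-9, 15, 8), (8, 17, -7), (-7, 11, 14), (14, 17, -4), (-4, 15, 18), (18, 21, -1), (-1, 21, 18), (18, 15, -4), (-4, 17, 14), (14, 11, -7), … (6 more)
cycles differ ⇒ inequivalent

no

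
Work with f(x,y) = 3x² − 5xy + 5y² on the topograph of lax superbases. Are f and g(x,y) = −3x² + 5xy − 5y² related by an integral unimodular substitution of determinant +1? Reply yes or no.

D₁ = -35, D₂ = -35
f: translate: b→1 (≡-5 mod 6), so (3,-5,5)→(3,1,3)
f: reduced (well bottom): (3,1,3) with a≤c, −a<b≤a
g is negative-definite; reduce −g:
−g: translate: b→1 (≡-5 mod 6), so (3,-5,5)→(3,1,3)
−g: reduced (well bottom): (3,1,3) with a≤c, −a<b≤a
flip sign back: reduced form of g is (-3,-1,-3)
reduced forms (3, 1, 3) vs (-3, -1, -3) ⇒ inequivalent

no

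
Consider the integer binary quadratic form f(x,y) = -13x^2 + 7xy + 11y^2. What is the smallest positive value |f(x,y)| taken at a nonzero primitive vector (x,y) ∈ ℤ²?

river: ρ → (11,15,-9)
river: ρ → (-9,21,5)
river: ρ → (5,19,-13)
river: ρ → (-13,7,11)
closes: descent 0, river 4
min |a| on river = 5

5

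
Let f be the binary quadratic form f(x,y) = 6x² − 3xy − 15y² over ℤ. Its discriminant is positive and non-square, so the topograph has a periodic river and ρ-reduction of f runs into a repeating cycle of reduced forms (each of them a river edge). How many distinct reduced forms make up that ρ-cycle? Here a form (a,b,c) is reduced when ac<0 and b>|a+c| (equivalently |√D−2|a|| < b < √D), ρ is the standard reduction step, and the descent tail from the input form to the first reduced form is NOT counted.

D = 369, ⌊√D⌋ = 19
descent: ρ → (-15,3,6)
descent: ρ → (6,9,-12)  [lands on river]
river: ρ → (-12,15,3)
river: ρ → (3,15,-12)
river: ρ → (-12,9,6)
river: ρ → (6,15,-6)
river: ρ → (-6,9,12)
river: ρ → (12,15,-3)
river: ρ → (-3,15,12)
river: ρ → (12,9,-6)
river: ρ → (-6,15,6)
ρ-cycle length = 10 (tail of 2 descent steps not counted)

10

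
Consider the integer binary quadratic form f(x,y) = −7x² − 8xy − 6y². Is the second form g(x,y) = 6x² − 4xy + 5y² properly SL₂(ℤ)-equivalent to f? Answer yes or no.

D₁ = -104, D₂ = -104
f is negative-definite; reduce −f:
−f: translate: b→-6 (≡8 mod 14), so (7,8,6)→(7,-6,5)
−f: flip: (7,-6,5)→(5,6,7)
−f: translate: b→-4 (≡6 mod 10), so (5,6,7)→(5,-4,6)
−f: reduced (well bottom): (5,-4,6) with a≤c, −a<b≤a
flip sign back: reduced form of f is (-5,4,-6)
g: flip: (6,-4,5)→(5,4,6)
g: reduced (well bottom): (5,4,6) with a≤c, −a<b≤a
reduced forms (-5, 4, -6) vs (5, 4, 6) ⇒ inequivalent

no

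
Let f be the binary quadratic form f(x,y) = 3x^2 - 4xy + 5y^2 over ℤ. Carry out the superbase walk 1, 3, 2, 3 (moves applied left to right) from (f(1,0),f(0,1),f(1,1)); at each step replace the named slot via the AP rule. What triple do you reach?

start (3,5,4) = (f(1,0),f(0,1),f(1,1))
replace slot 1: 2·(5+4) − 3 = 15 → (15,5,4)
replace slot 3: 2·(15+5) − 4 = 36 → (15,5,36)
replace slot 2: 2·(15+36) − 5 = 97 → (15,97,36)
replace slot 3: 2·(15+97) − 36 = 188 → (15,97,188)

15,97,188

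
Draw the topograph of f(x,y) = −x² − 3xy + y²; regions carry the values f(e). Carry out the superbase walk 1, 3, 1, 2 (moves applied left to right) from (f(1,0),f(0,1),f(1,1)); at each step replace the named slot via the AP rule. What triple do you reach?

start (-1,1,-3) = (f(1,0),f(0,1),f(1,1))
replace slot 1: 2·(1+(-3)) − (-1) = -3 → (-3,1,-3)
replace slot 3: 2·((-3)+1) − (-3) = -1 → (-3,1,-1)
replace slot 1: 2·(1+(-1)) − (-3) = 3 → (3,1,-1)
replace slot 2: 2·(3+(-1)) − 1 = 3 → (3,3,-1)

3,3,-1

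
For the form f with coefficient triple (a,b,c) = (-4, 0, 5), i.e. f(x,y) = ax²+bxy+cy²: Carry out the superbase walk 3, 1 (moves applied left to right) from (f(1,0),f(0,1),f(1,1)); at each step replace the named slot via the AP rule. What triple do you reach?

start (-4,5,1) = (f(1,0),f(0,1),f(1,1))
replace slot 3: 2·((-4)+5) − 1 = 1 → (-4,5,1)
replace slot 1: 2·(5+1) − (-4) = 16 → (16,5,1)

16,5,1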